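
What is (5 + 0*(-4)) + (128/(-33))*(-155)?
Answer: 20005/33 ≈ 606.21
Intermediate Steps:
(5 + 0*(-4)) + (128/(-33))*(-155) = (5 + 0) + (128*(-1/33))*(-155) = 5 - 128/33*(-155) = 5 + 19840/33 = 20005/33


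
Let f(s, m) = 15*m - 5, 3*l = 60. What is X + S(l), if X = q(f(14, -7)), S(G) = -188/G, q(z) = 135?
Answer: 628/5 ≈ 125.60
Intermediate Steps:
l = 20 (l = (1/3)*60 = 20)
f(s, m) = -5 + 15*m
X = 135
X + S(l) = 135 - 188/20 = 135 - 188*1/20 = 135 - 47/5 = 628/5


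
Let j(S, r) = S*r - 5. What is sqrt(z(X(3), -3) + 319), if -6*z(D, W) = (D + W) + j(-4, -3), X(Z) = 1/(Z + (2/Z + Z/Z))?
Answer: sqrt(561477)/42 ≈ 17.841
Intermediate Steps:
j(S, r) = -5 + S*r
X(Z) = 1/(1 + Z + 2/Z) (X(Z) = 1/(Z + (2/Z + 1)) = 1/(Z + (1 + 2/Z)) = 1/(1 + Z + 2/Z))
z(D, W) = -7/6 - D/6 - W/6 (z(D, W) = -((D + W) + (-5 - 4*(-3)))/6 = -((D + W) + (-5 + 12))/6 = -((D + W) + 7)/6 = -(7 + D + W)/6 = -7/6 - D/6 - W/6)
sqrt(z(X(3), -3) + 319) = sqrt((-7/6 - 1/(2*(2 + 3 + 3**2)) - 1/6*(-3)) + 319) = sqrt((-7/6 - 1/(2*(2 + 3 + 9)) + 1/2) + 319) = sqrt((-7/6 - 1/(2*14) + 1/2) + 319) = sqrt((-7/6 - 1/6*3/14 + 1/2) + 319) = sqrt((-7/6 - 1/28 + 1/2) + 319) = sqrt(-59/84 + 319) = sqrt(26737/84) = sqrt(561477)/42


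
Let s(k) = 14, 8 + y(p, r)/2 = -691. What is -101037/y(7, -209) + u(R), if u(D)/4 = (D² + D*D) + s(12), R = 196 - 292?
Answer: 34417023/466 ≈ 73856.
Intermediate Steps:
y(p, r) = -1398 (y(p, r) = -16 + 2*(-691) = -16 - 1382 = -1398)
R = -96
u(D) = 56 + 8*D² (u(D) = 4*((D² + D*D) + 14) = 4*((D² + D²) + 14) = 4*(2*D² + 14) = 4*(14 + 2*D²) = 56 + 8*D²)
-101037/y(7, -209) + u(R) = -101037/(-1398) + (56 + 8*(-96)²) = -101037*(-1/1398) + (56 + 8*9216) = 33679/466 + (56 + 73728) = 33679/466 + 73784 = 34417023/466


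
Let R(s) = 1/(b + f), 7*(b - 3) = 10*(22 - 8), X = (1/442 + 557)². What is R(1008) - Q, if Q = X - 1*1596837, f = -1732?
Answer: 429561397768523/333877076 ≈ 1.2866e+6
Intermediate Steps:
X = 60611978025/195364 (X = (1/442 + 557)² = (246195/442)² = 60611978025/195364 ≈ 3.1025e+5)
b = 23 (b = 3 + (10*(22 - 8))/7 = 3 + (10*14)/7 = 3 + (⅐)*140 = 3 + 20 = 23)
R(s) = -1/1709 (R(s) = 1/(23 - 1732) = 1/(-1709) = -1/1709)
Q = -251352485643/195364 (Q = 60611978025/195364 - 1*1596837 = 60611978025/195364 - 1596837 = -251352485643/195364 ≈ -1.2866e+6)
R(1008) - Q = -1/1709 - 1*(-251352485643/195364) = -1/1709 + 251352485643/195364 = 429561397768523/333877076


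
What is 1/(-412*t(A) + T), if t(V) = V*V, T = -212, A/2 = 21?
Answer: -1/726980 ≈ -1.3756e-6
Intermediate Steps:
A = 42 (A = 2*21 = 42)
t(V) = V²
1/(-412*t(A) + T) = 1/(-412*42² - 212) = 1/(-412*1764 - 212) = 1/(-726768 - 212) = 1/(-726980) = -1/726980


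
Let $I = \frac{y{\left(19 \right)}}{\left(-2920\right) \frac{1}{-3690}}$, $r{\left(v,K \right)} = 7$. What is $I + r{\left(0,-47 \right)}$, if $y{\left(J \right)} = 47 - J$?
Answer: $\frac{3094}{73} \approx 42.384$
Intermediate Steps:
$I = \frac{2583}{73}$ ($I = \frac{47 - 19}{\left(-2920\right) \frac{1}{-3690}} = \frac{47 - 19}{\left(-2920\right) \left(- \frac{1}{3690}\right)} = \frac{28}{\frac{292}{369}} = 28 \cdot \frac{369}{292} = \frac{2583}{73} \approx 35.384$)
$I + r{\left(0,-47 \right)} = \frac{2583}{73} + 7 = \frac{3094}{73}$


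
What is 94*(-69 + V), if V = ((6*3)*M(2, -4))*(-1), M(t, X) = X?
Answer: 282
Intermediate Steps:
V = 72 (V = ((6*3)*(-4))*(-1) = (18*(-4))*(-1) = -72*(-1) = 72)
94*(-69 + V) = 94*(-69 + 72) = 94*3 = 282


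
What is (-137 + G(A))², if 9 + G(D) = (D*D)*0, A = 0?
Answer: 21316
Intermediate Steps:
G(D) = -9 (G(D) = -9 + (D*D)*0 = -9 + D²*0 = -9 + 0 = -9)
(-137 + G(A))² = (-137 - 9)² = (-146)² = 21316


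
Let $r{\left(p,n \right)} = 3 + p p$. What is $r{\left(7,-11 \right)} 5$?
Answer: $260$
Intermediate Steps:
$r{\left(p,n \right)} = 3 + p^{2}$
$r{\left(7,-11 \right)} 5 = \left(3 + 7^{2}\right) 5 = \left(3 + 49\right) 5 = 52 \cdot 5 = 260$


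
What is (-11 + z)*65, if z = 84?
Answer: 4745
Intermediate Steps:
(-11 + z)*65 = (-11 + 84)*65 = 73*65 = 4745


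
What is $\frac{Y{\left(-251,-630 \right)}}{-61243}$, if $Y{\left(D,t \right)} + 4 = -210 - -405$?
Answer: $- \frac{191}{61243} \approx -0.0031187$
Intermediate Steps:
$Y{\left(D,t \right)} = 191$ ($Y{\left(D,t \right)} = -4 - -195 = -4 + \left(-210 + 405\right) = -4 + 195 = 191$)
$\frac{Y{\left(-251,-630 \right)}}{-61243} = \frac{191}{-61243} = 191 \left(- \frac{1}{61243}\right) = - \frac{191}{61243}$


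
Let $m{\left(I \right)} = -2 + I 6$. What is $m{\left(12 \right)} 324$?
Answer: $22680$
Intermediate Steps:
$m{\left(I \right)} = -2 + 6 I$
$m{\left(12 \right)} 324 = \left(-2 + 6 \cdot 12\right) 324 = \left(-2 + 72\right) 324 = 70 \cdot 324 = 22680$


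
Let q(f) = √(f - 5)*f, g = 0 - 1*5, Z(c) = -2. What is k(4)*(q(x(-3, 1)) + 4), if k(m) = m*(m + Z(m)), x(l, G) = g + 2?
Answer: 32 - 48*I*√2 ≈ 32.0 - 67.882*I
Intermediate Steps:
g = -5 (g = 0 - 5 = -5)
x(l, G) = -3 (x(l, G) = -5 + 2 = -3)
k(m) = m*(-2 + m) (k(m) = m*(m - 2) = m*(-2 + m))
q(f) = f*√(-5 + f) (q(f) = √(-5 + f)*f = f*√(-5 + f))
k(4)*(q(x(-3, 1)) + 4) = (4*(-2 + 4))*(-3*√(-5 - 3) + 4) = (4*2)*(-6*I*√2 + 4) = 8*(-6*I*√2 + 4) = 8*(4 - 6*I*√2) = 32 - 48*I*√2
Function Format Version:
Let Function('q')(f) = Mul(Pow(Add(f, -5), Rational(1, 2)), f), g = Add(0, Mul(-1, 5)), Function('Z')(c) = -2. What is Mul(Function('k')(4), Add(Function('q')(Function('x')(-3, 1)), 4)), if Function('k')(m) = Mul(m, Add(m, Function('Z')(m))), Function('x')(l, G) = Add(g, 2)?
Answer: Add(32, Mul(-48, I, Pow(2, Rational(1, 2)))) ≈ Add(32.000, Mul(-67.882, I))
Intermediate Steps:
g = -5 (g = Add(0, -5) = -5)
Function('x')(l, G) = -3 (Function('x')(l, G) = Add(-5, 2) = -3)
Function('k')(m) = Mul(m, Add(-2, m)) (Function('k')(m) = Mul(m, Add(m, -2)) = Mul(m, Add(-2, m)))
Function('q')(f) = Mul(f, Pow(Add(-5, f), Rational(1, 2))) (Function('q')(f) = Mul(Pow(Add(-5, f), Rational(1, 2)), f) = Mul(f, Pow(Add(-5, f), Rational(1, 2))))
Mul(Function('k')(4), Add(Function('q')(Function('x')(-3, 1)), 4)) = Mul(Mul(4, Add(-2, 4)), Add(Mul(-3, Pow(Add(-5, -3), Rational(1, 2))), 4)) = Mul(Mul(4, 2), Add(Mul(-3, Pow(-8, Rational(1, 2))), 4)) = Mul(8, Add(Mul(-3, Mul(2, I, Pow(2, Rational(1, 2)))), 4)) = Mul(8, Add(Mul(-6, I, Pow(2, Rational(1, 2))), 4)) = Mul(8, Add(4, Mul(-6, I, Pow(2, Rational(1, 2))))) = Add(32, Mul(-48, I, Pow(2, Rational(1, 2))))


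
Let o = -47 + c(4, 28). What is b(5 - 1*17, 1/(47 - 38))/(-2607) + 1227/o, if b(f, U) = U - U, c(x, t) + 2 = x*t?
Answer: 409/21 ≈ 19.476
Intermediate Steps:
c(x, t) = -2 + t*x (c(x, t) = -2 + x*t = -2 + t*x)
b(f, U) = 0
o = 63 (o = -47 + (-2 + 28*4) = -47 + (-2 + 112) = -47 + 110 = 63)
b(5 - 1*17, 1/(47 - 38))/(-2607) + 1227/o = 0/(-2607) + 1227/63 = 0*(-1/2607) + 1227*(1/63) = 0 + 409/21 = 409/21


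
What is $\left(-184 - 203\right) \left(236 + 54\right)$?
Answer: $-112230$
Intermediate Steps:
$\left(-184 - 203\right) \left(236 + 54\right) = \left(-387\right) 290 = -112230$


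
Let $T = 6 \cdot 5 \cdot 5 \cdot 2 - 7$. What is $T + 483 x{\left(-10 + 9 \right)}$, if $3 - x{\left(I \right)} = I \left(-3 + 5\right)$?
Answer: $2708$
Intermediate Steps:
$x{\left(I \right)} = 3 - 2 I$ ($x{\left(I \right)} = 3 - I \left(-3 + 5\right) = 3 - I 2 = 3 - 2 I$)
$T = 293$ ($T = 30 \cdot 5 \cdot 2 - 7 = 150 \cdot 2 - 7 = 300 - 7 = 293$)
$T + 483 x{\left(-10 + 9 \right)} = 293 + 483 \left(3 - 2 \left(-10 + 9\right)\right) = 293 + 483 \left(3 - -2\right) = 293 + 483 \left(3 + 2\right) = 293 + 483 \cdot 5 = 293 + 2415 = 2708$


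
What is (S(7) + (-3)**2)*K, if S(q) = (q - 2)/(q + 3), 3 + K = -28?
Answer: -589/2 ≈ -294.50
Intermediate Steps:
K = -31 (K = -3 - 28 = -31)
S(q) = (-2 + q)/(3 + q)
(S(7) + (-3)**2)*K = ((-2 + 7)/(3 + 7) + (-3)**2)*(-31) = (5/10 + 9)*(-31) = ((1/10)*5 + 9)*(-31) = (1/2 + 9)*(-31) = (19/2)*(-31) = -589/2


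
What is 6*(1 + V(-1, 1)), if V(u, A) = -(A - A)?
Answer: 6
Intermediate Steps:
V(u, A) = 0 (V(u, A) = -1*0 = 0)
6*(1 + V(-1, 1)) = 6*(1 + 0) = 6*1 = 6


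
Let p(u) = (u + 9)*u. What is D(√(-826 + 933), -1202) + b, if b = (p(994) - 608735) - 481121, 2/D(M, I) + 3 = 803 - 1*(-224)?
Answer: -47551487/512 ≈ -92874.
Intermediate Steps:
D(M, I) = 1/512 (D(M, I) = 2/(-3 + (803 - 1*(-224))) = 2/(-3 + (803 + 224)) = 2/(-3 + 1027) = 2/1024 = 2*(1/1024) = 1/512)
p(u) = u*(9 + u) (p(u) = (9 + u)*u = u*(9 + u))
b = -92874 (b = (994*(9 + 994) - 608735) - 481121 = (994*1003 - 608735) - 481121 = (996982 - 608735) - 481121 = 388247 - 481121 = -92874)
D(√(-826 + 933), -1202) + b = 1/512 - 92874 = -47551487/512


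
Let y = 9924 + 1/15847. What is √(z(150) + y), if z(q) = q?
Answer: √2529857534113/15847 ≈ 100.37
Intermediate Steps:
y = 157265629/15847 (y = 9924 + 1/15847 = 157265629/15847 ≈ 9924.0)
√(z(150) + y) = √(150 + 157265629/15847) = √(159642679/15847) = √2529857534113/15847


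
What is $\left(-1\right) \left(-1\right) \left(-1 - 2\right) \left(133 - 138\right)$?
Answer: $15$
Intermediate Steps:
$\left(-1\right) \left(-1\right) \left(-1 - 2\right) \left(133 - 138\right) = 1 \left(-3\right) \left(-5\right) = \left(-3\right) \left(-5\right) = 15$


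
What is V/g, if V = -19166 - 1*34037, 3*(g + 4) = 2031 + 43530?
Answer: -53203/15183 ≈ -3.5041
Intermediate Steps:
g = 15183 (g = -4 + (2031 + 43530)/3 = -4 + (1/3)*45561 = -4 + 15187 = 15183)
V = -53203 (V = -19166 - 34037 = -53203)
V/g = -53203/15183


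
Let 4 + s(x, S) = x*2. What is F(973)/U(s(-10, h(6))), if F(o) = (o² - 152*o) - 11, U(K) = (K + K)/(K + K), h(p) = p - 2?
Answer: 798822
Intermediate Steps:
h(p) = -2 + p
s(x, S) = -4 + 2*x (s(x, S) = -4 + x*2 = -4 + 2*x)
U(K) = 1 (U(K) = (2*K)/((2*K)) = (2*K)*(1/(2*K)) = 1)
F(o) = -11 + o² - 152*o
F(973)/U(s(-10, h(6))) = (-11 + 973² - 152*973)/1 = (-11 + 946729 - 147896)*1 = 798822*1 = 798822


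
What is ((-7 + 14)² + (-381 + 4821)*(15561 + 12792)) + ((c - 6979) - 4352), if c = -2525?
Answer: 125873513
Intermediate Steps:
((-7 + 14)² + (-381 + 4821)*(15561 + 12792)) + ((c - 6979) - 4352) = ((-7 + 14)² + (-381 + 4821)*(15561 + 12792)) + ((-2525 - 6979) - 4352) = (7² + 4440*28353) + (-9504 - 4352) = (49 + 125887320) - 13856 = 125887369 - 13856 = 125873513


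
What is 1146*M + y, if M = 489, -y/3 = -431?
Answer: 561687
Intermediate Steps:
y = 1293 (y = -3*(-431) = 1293)
1146*M + y = 1146*489 + 1293 = 560394 + 1293 = 561687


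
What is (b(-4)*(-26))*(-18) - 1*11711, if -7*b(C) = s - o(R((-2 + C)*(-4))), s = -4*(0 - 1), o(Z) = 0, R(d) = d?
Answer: -83849/7 ≈ -11978.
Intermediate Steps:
s = 4 (s = -4*(-1) = 4)
b(C) = -4/7 (b(C) = -(4 - 1*0)/7 = -(4 + 0)/7 = -⅐*4 = -4/7)
(b(-4)*(-26))*(-18) - 1*11711 = -4/7*(-26)*(-18) - 1*11711 = (104/7)*(-18) - 11711 = -1872/7 - 11711 = -83849/7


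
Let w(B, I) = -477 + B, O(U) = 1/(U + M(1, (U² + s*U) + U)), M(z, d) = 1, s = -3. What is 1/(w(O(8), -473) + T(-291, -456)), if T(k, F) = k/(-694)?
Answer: -6246/2976029 ≈ -0.0020988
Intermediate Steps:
T(k, F) = -k/694 (T(k, F) = k*(-1/694) = -k/694)
O(U) = 1/(1 + U) (O(U) = 1/(U + 1) = 1/(1 + U))
1/(w(O(8), -473) + T(-291, -456)) = 1/((-477 + 1/(1 + 8)) - 1/694*(-291)) = 1/((-477 + 1/9) + 291/694) = 1/((-477 + ⅑) + 291/694) = 1/(-4292/9 + 291/694) = 1/(-2976029/6246) = -6246/2976029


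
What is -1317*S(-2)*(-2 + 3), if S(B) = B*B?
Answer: -5268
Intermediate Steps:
S(B) = B**2
-1317*S(-2)*(-2 + 3) = -1317*(-2)**2*(-2 + 3) = -5268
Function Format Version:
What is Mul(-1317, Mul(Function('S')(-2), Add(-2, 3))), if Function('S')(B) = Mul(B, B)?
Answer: -5268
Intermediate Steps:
Function('S')(B) = Pow(B, 2)
Mul(-1317, Mul(Function('S')(-2), Add(-2, 3))) = Mul(-1317, Mul(Pow(-2, 2), Add(-2, 3))) = Mul(-1317, Mul(4, 1)) = Mul(-1317, 4) = -5268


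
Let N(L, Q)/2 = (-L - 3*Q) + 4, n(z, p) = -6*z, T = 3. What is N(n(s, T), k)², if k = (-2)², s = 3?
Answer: 400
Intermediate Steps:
k = 4
n(z, p) = -6*z
N(L, Q) = 8 - 6*Q - 2*L (N(L, Q) = 2*((-L - 3*Q) + 4) = 2*(4 - L - 3*Q) = 8 - 6*Q - 2*L)
N(n(s, T), k)² = (8 - 6*4 - (-12)*3)² = (8 - 24 - 2*(-18))² = (8 - 24 + 36)² = 20² = 400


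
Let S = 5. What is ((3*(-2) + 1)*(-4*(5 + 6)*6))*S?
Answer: 6600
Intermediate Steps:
((3*(-2) + 1)*(-4*(5 + 6)*6))*S = ((3*(-2) + 1)*(-4*(5 + 6)*6))*5 = ((-6 + 1)*(-4*11*6))*5 = -(-220)*6*5 = -5*(-264)*5 = 1320*5 = 6600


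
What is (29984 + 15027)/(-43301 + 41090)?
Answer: -45011/2211 ≈ -20.358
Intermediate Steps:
(29984 + 15027)/(-43301 + 41090) = 45011/(-2211) = 45011*(-1/2211) = -45011/2211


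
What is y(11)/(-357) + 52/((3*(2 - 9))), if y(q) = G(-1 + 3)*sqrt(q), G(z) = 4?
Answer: -52/21 - 4*sqrt(11)/357 ≈ -2.5134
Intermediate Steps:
y(q) = 4*sqrt(q)
y(11)/(-357) + 52/((3*(2 - 9))) = (4*sqrt(11))/(-357) + 52/((3*(2 - 9))) = (4*sqrt(11))*(-1/357) + 52/((3*(-7))) = -4*sqrt(11)/357 + 52/(-21) = -4*sqrt(11)/357 + 52*(-1/21) = -4*sqrt(11)/357 - 52/21 = -52/21 - 4*sqrt(11)/357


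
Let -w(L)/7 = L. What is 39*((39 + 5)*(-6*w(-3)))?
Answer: -216216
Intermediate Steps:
w(L) = -7*L
39*((39 + 5)*(-6*w(-3))) = 39*((39 + 5)*(-(-42)*(-3))) = 39*(44*(-6*21)) = 39*(44*(-126)) = 39*(-5544) = -216216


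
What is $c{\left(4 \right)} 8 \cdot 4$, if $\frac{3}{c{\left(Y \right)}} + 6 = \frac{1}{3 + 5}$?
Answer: $- \frac{768}{47} \approx -16.34$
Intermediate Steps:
$c{\left(Y \right)} = - \frac{24}{47}$ ($c{\left(Y \right)} = \frac{3}{-6 + \frac{1}{3 + 5}} = \frac{3}{-6 + \frac{1}{8}} = \frac{3}{- \frac{47}{8}} = 3 \left(- \frac{8}{47}\right) = - \frac{24}{47}$)
$c{\left(4 \right)} 8 \cdot 4 = \left(- \frac{24}{47}\right) 8 \cdot 4 = \left(- \frac{192}{47}\right) 4 = - \frac{768}{47}$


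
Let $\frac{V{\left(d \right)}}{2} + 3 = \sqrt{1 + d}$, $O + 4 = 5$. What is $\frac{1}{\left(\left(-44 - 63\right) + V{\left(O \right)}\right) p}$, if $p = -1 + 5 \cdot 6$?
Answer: $- \frac{113}{370069} - \frac{2 \sqrt{2}}{370069} \approx -0.00031299$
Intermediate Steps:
$O = 1$ ($O = -4 + 5 = 1$)
$V{\left(d \right)} = -6 + 2 \sqrt{1 + d}$
$p = 29$ ($p = -1 + 30 = 29$)
$\frac{1}{\left(\left(-44 - 63\right) + V{\left(O \right)}\right) p} = \frac{1}{\left(\left(-44 - 63\right) - \left(6 - 2 \sqrt{1 + 1}\right)\right) 29} = \frac{1}{\left(-107 - \left(6 - 2 \sqrt{2}\right)\right) 29} = \frac{1}{\left(-113 + 2 \sqrt{2}\right) 29} = \frac{1}{-3277 + 58 \sqrt{2}}$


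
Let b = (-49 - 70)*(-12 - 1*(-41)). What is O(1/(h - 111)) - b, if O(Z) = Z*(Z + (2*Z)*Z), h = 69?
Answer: 31959716/9261 ≈ 3451.0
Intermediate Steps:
O(Z) = Z*(Z + 2*Z²)
b = -3451 (b = -119*(-12 + 41) = -119*29 = -3451)
O(1/(h - 111)) - b = (1/(69 - 111))²*(1 + 2/(69 - 111)) - 1*(-3451) = (1/(-42))²*(1 + 2/(-42)) + 3451 = (-1/42)²*(1 + 2*(-1/42)) + 3451 = (1 - 1/21)/1764 + 3451 = (1/1764)*(20/21) + 3451 = 5/9261 + 3451 = 31959716/9261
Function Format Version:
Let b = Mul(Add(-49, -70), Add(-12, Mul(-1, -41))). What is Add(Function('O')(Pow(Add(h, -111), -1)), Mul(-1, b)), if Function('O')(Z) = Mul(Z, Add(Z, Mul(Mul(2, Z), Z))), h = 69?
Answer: Rational(31959716, 9261) ≈ 3451.0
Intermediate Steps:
Function('O')(Z) = Mul(Z, Add(Z, Mul(2, Pow(Z, 2))))
b = -3451 (b = Mul(-119, Add(-12, 41)) = Mul(-119, 29) = -3451)
Add(Function('O')(Pow(Add(h, -111), -1)), Mul(-1, b)) = Add(Mul(Pow(Pow(Add(69, -111), -1), 2), Add(1, Mul(2, Pow(Add(69, -111), -1)))), Mul(-1, -3451)) = Add(Mul(Pow(Pow(-42, -1), 2), Add(1, Mul(2, Pow(-42, -1)))), 3451) = Add(Mul(Pow(Rational(-1, 42), 2), Add(1, Mul(2, Rational(-1, 42)))), 3451) = Add(Mul(Rational(1, 1764), Add(1, Rational(-1, 21))), 3451) = Add(Mul(Rational(1, 1764), Rational(20, 21)), 3451) = Add(Rational(5, 9261), 3451) = Rational(31959716, 9261)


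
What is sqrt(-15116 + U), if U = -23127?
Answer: I*sqrt(38243) ≈ 195.56*I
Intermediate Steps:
sqrt(-15116 + U) = sqrt(-15116 - 23127) = sqrt(-38243) = I*sqrt(38243)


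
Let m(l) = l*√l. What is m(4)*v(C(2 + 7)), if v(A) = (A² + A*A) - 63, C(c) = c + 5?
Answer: 2632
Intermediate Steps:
C(c) = 5 + c
m(l) = l^(3/2)
v(A) = -63 + 2*A² (v(A) = (A² + A²) - 63 = 2*A² - 63 = -63 + 2*A²)
m(4)*v(C(2 + 7)) = 4^(3/2)*(-63 + 2*(5 + (2 + 7))²) = 8*(-63 + 2*(5 + 9)²) = 8*(-63 + 2*14²) = 8*(-63 + 2*196) = 8*(-63 + 392) = 8*329 = 2632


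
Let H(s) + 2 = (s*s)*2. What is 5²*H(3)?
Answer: 400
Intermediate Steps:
H(s) = -2 + 2*s² (H(s) = -2 + (s*s)*2 = -2 + s²*2 = -2 + 2*s²)
5²*H(3) = 5²*(-2 + 2*3²) = 25*(-2 + 2*9) = 25*(-2 + 18) = 25*16 = 400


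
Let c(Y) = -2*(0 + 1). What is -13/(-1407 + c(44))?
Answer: 13/1409 ≈ 0.0092264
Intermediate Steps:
c(Y) = -2 (c(Y) = -2*1 = -2)
-13/(-1407 + c(44)) = -13/(-1407 - 2) = -13/(-1409) = -13*(-1/1409) = 13/1409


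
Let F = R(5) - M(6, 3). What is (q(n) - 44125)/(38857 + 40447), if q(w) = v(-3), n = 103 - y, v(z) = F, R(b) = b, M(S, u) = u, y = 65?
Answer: -44123/79304 ≈ -0.55638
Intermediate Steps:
F = 2 (F = 5 - 1*3 = 5 - 3 = 2)
v(z) = 2
n = 38 (n = 103 - 1*65 = 103 - 65 = 38)
q(w) = 2
(q(n) - 44125)/(38857 + 40447) = (2 - 44125)/(38857 + 40447) = -44123/79304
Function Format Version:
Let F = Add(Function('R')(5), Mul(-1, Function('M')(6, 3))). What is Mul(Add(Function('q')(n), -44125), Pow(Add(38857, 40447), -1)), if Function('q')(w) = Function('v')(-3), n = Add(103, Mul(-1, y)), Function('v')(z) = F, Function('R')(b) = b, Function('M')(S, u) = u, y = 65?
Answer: Rational(-44123, 79304) ≈ -0.55638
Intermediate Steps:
F = 2 (F = Add(5, Mul(-1, 3)) = Add(5, -3) = 2)
Function('v')(z) = 2
n = 38 (n = Add(103, Mul(-1, 65)) = Add(103, -65) = 38)
Function('q')(w) = 2
Mul(Add(Function('q')(n), -44125), Pow(Add(38857, 40447), -1)) = Mul(Add(2, -44125), Pow(Add(38857, 40447), -1)) = Mul(-44123, Pow(79304, -1)) = Mul(-44123, Rational(1, 79304)) = Rational(-44123, 79304)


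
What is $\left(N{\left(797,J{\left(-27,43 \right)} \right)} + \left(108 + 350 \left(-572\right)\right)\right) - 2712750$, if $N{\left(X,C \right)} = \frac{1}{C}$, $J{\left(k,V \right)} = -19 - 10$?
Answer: $- \frac{84472419}{29} \approx -2.9128 \cdot 10^{6}$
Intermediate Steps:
$J{\left(k,V \right)} = -29$ ($J{\left(k,V \right)} = -19 - 10 = -29$)
$\left(N{\left(797,J{\left(-27,43 \right)} \right)} + \left(108 + 350 \left(-572\right)\right)\right) - 2712750 = \left(\frac{1}{-29} + \left(108 + 350 \left(-572\right)\right)\right) - 2712750 = \left(- \frac{1}{29} + \left(108 - 200200\right)\right) - 2712750 = \left(- \frac{1}{29} - 200092\right) - 2712750 = - \frac{5802669}{29} - 2712750 = - \frac{84472419}{29}$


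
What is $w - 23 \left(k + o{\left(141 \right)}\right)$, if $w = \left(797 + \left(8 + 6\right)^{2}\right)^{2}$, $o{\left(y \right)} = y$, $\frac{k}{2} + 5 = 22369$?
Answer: $-45938$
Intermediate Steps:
$k = 44728$ ($k = -10 + 2 \cdot 22369 = -10 + 44738 = 44728$)
$w = 986049$ ($w = \left(797 + 14^{2}\right)^{2} = \left(797 + 196\right)^{2} = 993^{2} = 986049$)
$w - 23 \left(k + o{\left(141 \right)}\right) = 986049 - 23 \left(44728 + 141\right) = 986049 - 23 \cdot 44869 = 986049 - 1031987 = -45938$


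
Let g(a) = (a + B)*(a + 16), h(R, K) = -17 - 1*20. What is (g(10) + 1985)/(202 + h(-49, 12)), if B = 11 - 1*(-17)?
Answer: 991/55 ≈ 18.018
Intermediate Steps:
B = 28 (B = 11 + 17 = 28)
h(R, K) = -37 (h(R, K) = -17 - 20 = -37)
g(a) = (16 + a)*(28 + a) (g(a) = (a + 28)*(a + 16) = (28 + a)*(16 + a) = (16 + a)*(28 + a))
(g(10) + 1985)/(202 + h(-49, 12)) = ((448 + 10² + 44*10) + 1985)/(202 - 37) = ((448 + 100 + 440) + 1985)/165 = (988 + 1985)*(1/165) = 2973*(1/165) = 991/55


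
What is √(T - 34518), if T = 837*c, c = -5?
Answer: I*√38703 ≈ 196.73*I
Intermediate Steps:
T = -4185 (T = 837*(-5) = -4185)
√(T - 34518) = √(-4185 - 34518) = √(-38703) = I*√38703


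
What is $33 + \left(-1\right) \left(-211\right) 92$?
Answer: $19445$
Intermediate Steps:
$33 + \left(-1\right) \left(-211\right) 92 = 33 + 211 \cdot 92 = 33 + 19412 = 19445$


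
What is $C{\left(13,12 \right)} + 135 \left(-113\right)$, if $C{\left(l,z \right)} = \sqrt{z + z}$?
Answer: $-15255 + 2 \sqrt{6} \approx -15250.0$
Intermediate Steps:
$C{\left(l,z \right)} = \sqrt{2} \sqrt{z}$ ($C{\left(l,z \right)} = \sqrt{2 z} = \sqrt{2} \sqrt{z}$)
$C{\left(13,12 \right)} + 135 \left(-113\right) = \sqrt{2} \sqrt{12} + 135 \left(-113\right) = \sqrt{2} \cdot 2 \sqrt{3} - 15255 = 2 \sqrt{6} - 15255 = -15255 + 2 \sqrt{6}$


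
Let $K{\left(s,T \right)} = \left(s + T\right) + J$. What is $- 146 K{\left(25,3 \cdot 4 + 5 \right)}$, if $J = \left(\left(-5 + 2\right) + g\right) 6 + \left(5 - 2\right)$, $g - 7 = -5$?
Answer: $-5694$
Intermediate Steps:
$g = 2$ ($g = 7 - 5 = 2$)
$J = -3$ ($J = \left(\left(-5 + 2\right) + 2\right) 6 + \left(5 - 2\right) = \left(-3 + 2\right) 6 + \left(5 - 2\right) = \left(-1\right) 6 + 3 = -6 + 3 = -3$)
$K{\left(s,T \right)} = -3 + T + s$ ($K{\left(s,T \right)} = \left(s + T\right) - 3 = \left(T + s\right) - 3 = -3 + T + s$)
$- 146 K{\left(25,3 \cdot 4 + 5 \right)} = - 146 \left(-3 + \left(3 \cdot 4 + 5\right) + 25\right) = - 146 \left(-3 + \left(12 + 5\right) + 25\right) = - 146 \left(-3 + 17 + 25\right) = \left(-146\right) 39 = -5694$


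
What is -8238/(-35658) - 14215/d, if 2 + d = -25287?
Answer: 119201542/150292527 ≈ 0.79313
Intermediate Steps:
d = -25289 (d = -2 - 25287 = -25289)
-8238/(-35658) - 14215/d = -8238/(-35658) - 14215/(-25289) = -8238*(-1/35658) - 14215*(-1/25289) = 1373/5943 + 14215/25289 = 119201542/150292527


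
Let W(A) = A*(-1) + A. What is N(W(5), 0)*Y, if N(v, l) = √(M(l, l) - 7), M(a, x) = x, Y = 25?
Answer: 25*I*√7 ≈ 66.144*I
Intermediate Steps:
W(A) = 0 (W(A) = -A + A = 0)
N(v, l) = √(-7 + l) (N(v, l) = √(l - 7) = √(-7 + l))
N(W(5), 0)*Y = √(-7 + 0)*25 = √(-7)*25 = (I*√7)*25 = 25*I*√7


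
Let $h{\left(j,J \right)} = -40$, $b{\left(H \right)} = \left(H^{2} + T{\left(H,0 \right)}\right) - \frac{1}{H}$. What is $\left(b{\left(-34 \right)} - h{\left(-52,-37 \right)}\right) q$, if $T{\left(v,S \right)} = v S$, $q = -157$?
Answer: $- \frac{6384405}{34} \approx -1.8778 \cdot 10^{5}$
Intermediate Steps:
$T{\left(v,S \right)} = S v$
$b{\left(H \right)} = H^{2} - \frac{1}{H}$ ($b{\left(H \right)} = \left(H^{2} + 0 H\right) - \frac{1}{H} = \left(H^{2} + 0\right) - \frac{1}{H} = H^{2} - \frac{1}{H}$)
$\left(b{\left(-34 \right)} - h{\left(-52,-37 \right)}\right) q = \left(\frac{-1 + \left(-34\right)^{3}}{-34} - -40\right) \left(-157\right) = \left(- \frac{-1 - 39304}{34} + 40\right) \left(-157\right) = \left(\left(- \frac{1}{34}\right) \left(-39305\right) + 40\right) \left(-157\right) = \left(\frac{39305}{34} + 40\right) \left(-157\right) = \frac{40665}{34} \left(-157\right) = - \frac{6384405}{34}$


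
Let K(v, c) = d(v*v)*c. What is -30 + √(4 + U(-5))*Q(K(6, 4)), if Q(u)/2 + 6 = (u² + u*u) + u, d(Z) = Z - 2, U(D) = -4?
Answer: -30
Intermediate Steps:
d(Z) = -2 + Z
K(v, c) = c*(-2 + v²) (K(v, c) = (-2 + v*v)*c = (-2 + v²)*c = c*(-2 + v²))
Q(u) = -12 + 2*u + 4*u² (Q(u) = -12 + 2*((u² + u*u) + u) = -12 + 2*((u² + u²) + u) = -12 + 2*(2*u² + u) = -12 + 2*(u + 2*u²) = -12 + (2*u + 4*u²) = -12 + 2*u + 4*u²)
-30 + √(4 + U(-5))*Q(K(6, 4)) = -30 + √(4 - 4)*(-12 + 2*(4*(-2 + 6²)) + 4*(4*(-2 + 6²))²) = -30 + √0*(-12 + 2*(4*(-2 + 36)) + 4*(4*(-2 + 36))²) = -30 + 0*(-12 + 2*(4*34) + 4*(4*34)²) = -30 + 0*(-12 + 2*136 + 4*136²) = -30 + 0*(-12 + 272 + 4*18496) = -30 + 0*(-12 + 272 + 73984) = -30 + 0*74244 = -30 + 0 = -30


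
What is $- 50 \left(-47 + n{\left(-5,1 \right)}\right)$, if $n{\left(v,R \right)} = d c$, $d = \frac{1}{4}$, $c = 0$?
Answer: $2350$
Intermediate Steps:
$d = \frac{1}{4} \approx 0.25$
$n{\left(v,R \right)} = 0$ ($n{\left(v,R \right)} = \frac{1}{4} \cdot 0 = 0$)
$- 50 \left(-47 + n{\left(-5,1 \right)}\right) = - 50 \left(-47 + 0\right) = \left(-50\right) \left(-47\right) = 2350$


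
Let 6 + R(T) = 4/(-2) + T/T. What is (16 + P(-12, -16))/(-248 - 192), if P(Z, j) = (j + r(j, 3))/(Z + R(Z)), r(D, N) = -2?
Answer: -161/4180 ≈ -0.038517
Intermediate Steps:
R(T) = -7 (R(T) = -6 + (4/(-2) + T/T) = -6 + (4*(-1/2) + 1) = -6 + (-2 + 1) = -6 - 1 = -7)
P(Z, j) = (-2 + j)/(-7 + Z) (P(Z, j) = (j - 2)/(Z - 7) = (-2 + j)/(-7 + Z))
(16 + P(-12, -16))/(-248 - 192) = (16 + (-2 - 16)/(-7 - 12))/(-248 - 192) = (16 - 18/(-19))/(-440) = (16 - 1/19*(-18))*(-1/440) = (16 + 18/19)*(-1/440) = (322/19)*(-1/440) = -161/4180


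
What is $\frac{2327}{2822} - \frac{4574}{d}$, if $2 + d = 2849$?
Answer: $- \frac{6282859}{8034234} \approx -0.78201$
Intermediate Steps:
$d = 2847$ ($d = -2 + 2849 = 2847$)
$\frac{2327}{2822} - \frac{4574}{d} = \frac{2327}{2822} - \frac{4574}{2847} = - \frac{6282859}{8034234}$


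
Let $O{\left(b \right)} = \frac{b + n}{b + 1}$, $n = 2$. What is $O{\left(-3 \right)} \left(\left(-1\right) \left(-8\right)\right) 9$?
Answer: $36$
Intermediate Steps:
$O{\left(b \right)} = \frac{2 + b}{1 + b}$ ($O{\left(b \right)} = \frac{b + 2}{b + 1} = \frac{2 + b}{1 + b}$)
$O{\left(-3 \right)} \left(\left(-1\right) \left(-8\right)\right) 9 = \frac{2 - 3}{1 - 3} \left(\left(-1\right) \left(-8\right)\right) 9 = \frac{1}{-2} \left(-1\right) 8 \cdot 9 = \left(- \frac{1}{2}\right) \left(-1\right) 8 \cdot 9 = \frac{1}{2} \cdot 8 \cdot 9 = 4 \cdot 9 = 36$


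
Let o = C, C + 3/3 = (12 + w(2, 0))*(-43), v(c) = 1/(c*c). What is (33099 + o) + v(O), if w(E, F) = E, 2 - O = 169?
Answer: 906280945/27889 ≈ 32496.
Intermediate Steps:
O = -167 (O = 2 - 1*169 = 2 - 169 = -167)
v(c) = c⁻²
C = -603 (C = -1 + (12 + 2)*(-43) = -1 + 14*(-43) = -1 - 602 = -603)
o = -603
(33099 + o) + v(O) = (33099 - 603) + (-167)⁻² = 32496 + 1/27889 = 906280945/27889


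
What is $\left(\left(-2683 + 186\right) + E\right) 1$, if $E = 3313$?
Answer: $816$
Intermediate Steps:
$\left(\left(-2683 + 186\right) + E\right) 1 = \left(\left(-2683 + 186\right) + 3313\right) 1 = \left(-2497 + 3313\right) 1 = 816 \cdot 1 = 816$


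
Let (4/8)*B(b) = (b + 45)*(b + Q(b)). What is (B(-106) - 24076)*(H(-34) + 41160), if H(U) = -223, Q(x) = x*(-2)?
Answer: -1514996496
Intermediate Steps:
Q(x) = -2*x
B(b) = -2*b*(45 + b) (B(b) = 2*((b + 45)*(b - 2*b)) = 2*((45 + b)*(-b)) = 2*(-b*(45 + b)) = -2*b*(45 + b))
(B(-106) - 24076)*(H(-34) + 41160) = (2*(-106)*(-45 - 1*(-106)) - 24076)*(-223 + 41160) = (2*(-106)*(-45 + 106) - 24076)*40937 = (2*(-106)*61 - 24076)*40937 = (-12932 - 24076)*40937 = -37008*40937 = -1514996496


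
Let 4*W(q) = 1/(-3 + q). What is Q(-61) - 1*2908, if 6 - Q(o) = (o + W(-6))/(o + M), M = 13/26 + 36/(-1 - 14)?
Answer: -32867429/11322 ≈ -2903.0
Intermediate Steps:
W(q) = 1/(4*(-3 + q))
M = -19/10 (M = 13*(1/26) + 36/(-15) = 1/2 + 36*(-1/15) = 1/2 - 12/5 = -19/10 ≈ -1.9000)
Q(o) = 6 - (-1/36 + o)/(-19/10 + o) (Q(o) = 6 - (o + 1/(4*(-3 - 6)))/(o - 19/10) = 6 - (o + (1/4)/(-9))/(-19/10 + o) = 6 - (o + (1/4)*(-1/9))/(-19/10 + o) = 6 - (o - 1/36)/(-19/10 + o) = 6 - (-1/36 + o)/(-19/10 + o))
Q(-61) - 1*2908 = (-2047 + 900*(-61))/(18*(-19 + 10*(-61))) - 1*2908 = (-2047 - 54900)/(18*(-19 - 610)) - 2908 = (1/18)*(-56947)/(-629) - 2908 = (1/18)*(-1/629)*(-56947) - 2908 = 56947/11322 - 2908 = -32867429/11322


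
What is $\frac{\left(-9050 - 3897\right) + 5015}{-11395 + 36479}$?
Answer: $- \frac{1983}{6271} \approx -0.31622$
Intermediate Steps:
$\frac{\left(-9050 - 3897\right) + 5015}{-11395 + 36479} = \frac{\left(-9050 - 3897\right) + 5015}{25084} = \left(-12947 + 5015\right) \frac{1}{25084} = \left(-7932\right) \frac{1}{25084} = - \frac{1983}{6271}$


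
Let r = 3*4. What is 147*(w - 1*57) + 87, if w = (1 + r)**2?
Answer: 16551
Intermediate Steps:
r = 12
w = 169 (w = (1 + 12)**2 = 13**2 = 169)
147*(w - 1*57) + 87 = 147*(169 - 1*57) + 87 = 147*(169 - 57) + 87 = 147*112 + 87 = 16464 + 87 = 16551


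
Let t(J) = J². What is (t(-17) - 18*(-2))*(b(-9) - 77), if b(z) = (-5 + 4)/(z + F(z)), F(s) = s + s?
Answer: -675350/27 ≈ -25013.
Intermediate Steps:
F(s) = 2*s
b(z) = -1/(3*z) (b(z) = (-5 + 4)/(z + 2*z) = -1/(3*z))
(t(-17) - 18*(-2))*(b(-9) - 77) = ((-17)² - 18*(-2))*(-⅓/(-9) - 77) = (289 + 36)*(-⅓*(-⅑) - 77) = 325*(1/27 - 77) = 325*(-2078/27) = -675350/27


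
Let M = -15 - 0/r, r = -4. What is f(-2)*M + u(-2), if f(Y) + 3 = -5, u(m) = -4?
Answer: 116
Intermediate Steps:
f(Y) = -8 (f(Y) = -3 - 5 = -8)
M = -15 (M = -15 - 0/(-4) = -15 - 0*(-1)/4 = -15 - 1*0 = -15 + 0 = -15)
f(-2)*M + u(-2) = -8*(-15) - 4 = 120 - 4 = 116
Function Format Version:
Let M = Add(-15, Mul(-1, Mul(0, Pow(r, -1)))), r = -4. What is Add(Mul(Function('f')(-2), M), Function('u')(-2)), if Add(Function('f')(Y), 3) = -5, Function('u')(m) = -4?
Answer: 116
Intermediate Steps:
Function('f')(Y) = -8 (Function('f')(Y) = Add(-3, -5) = -8)
M = -15 (M = Add(-15, Mul(-1, Mul(0, Pow(-4, -1)))) = Add(-15, Mul(-1, Mul(0, Rational(-1, 4)))) = Add(-15, Mul(-1, 0)) = Add(-15, 0) = -15)
Add(Mul(Function('f')(-2), M), Function('u')(-2)) = Add(Mul(-8, -15), -4) = Add(120, -4) = 116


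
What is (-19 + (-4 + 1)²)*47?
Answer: -470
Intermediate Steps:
(-19 + (-4 + 1)²)*47 = (-19 + (-3)²)*47 = (-19 + 9)*47 = -10*47 = -470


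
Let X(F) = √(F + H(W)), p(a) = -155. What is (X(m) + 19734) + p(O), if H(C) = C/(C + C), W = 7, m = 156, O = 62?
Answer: 19579 + √626/2 ≈ 19592.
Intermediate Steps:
H(C) = ½ (H(C) = C/((2*C)) = C*(1/(2*C)) = ½)
X(F) = √(½ + F) (X(F) = √(F + ½) = √(½ + F))
(X(m) + 19734) + p(O) = (√(2 + 4*156)/2 + 19734) - 155 = (√(2 + 624)/2 + 19734) - 155 = (√626/2 + 19734) - 155 = (19734 + √626/2) - 155 = 19579 + √626/2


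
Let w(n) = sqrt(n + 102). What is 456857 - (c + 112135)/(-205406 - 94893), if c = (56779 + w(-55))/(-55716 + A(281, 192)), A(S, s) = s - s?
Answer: 7643890450395869/16731459084 - sqrt(47)/16731459084 ≈ 4.5686e+5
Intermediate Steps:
w(n) = sqrt(102 + n)
A(S, s) = 0
c = -56779/55716 - sqrt(47)/55716 (c = (56779 + sqrt(102 - 55))/(-55716 + 0) = (56779 + sqrt(47))/(-55716) = (56779 + sqrt(47))*(-1/55716) = -56779/55716 - sqrt(47)/55716 ≈ -1.0192)
456857 - (c + 112135)/(-205406 - 94893) = 456857 - ((-56779/55716 - sqrt(47)/55716) + 112135)/(-205406 - 94893) = 456857 - (6247656881/55716 - sqrt(47)/55716)/(-300299) = 456857 - (6247656881/55716 - sqrt(47)/55716)*(-1)/300299 = 456857 - (-6247656881/16731459084 + sqrt(47)/16731459084) = 456857 + (6247656881/16731459084 - sqrt(47)/16731459084) = 7643890450395869/16731459084 - sqrt(47)/16731459084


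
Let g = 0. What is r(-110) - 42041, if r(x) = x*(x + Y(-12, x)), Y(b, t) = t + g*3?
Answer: -17841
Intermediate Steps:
Y(b, t) = t (Y(b, t) = t + 0*3 = t + 0 = t)
r(x) = 2*x**2 (r(x) = x*(x + x) = x*(2*x) = 2*x**2)
r(-110) - 42041 = 2*(-110)**2 - 42041 = 2*12100 - 42041 = 24200 - 42041 = -17841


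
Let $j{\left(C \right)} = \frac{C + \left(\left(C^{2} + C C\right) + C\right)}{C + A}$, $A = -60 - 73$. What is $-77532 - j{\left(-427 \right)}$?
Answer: $- \frac{1537647}{20} \approx -76882.0$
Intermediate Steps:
$A = -133$ ($A = -60 - 73 = -133$)
$j{\left(C \right)} = \frac{2 C + 2 C^{2}}{-133 + C}$ ($j{\left(C \right)} = \frac{C + \left(\left(C^{2} + C C\right) + C\right)}{C - 133} = \frac{C + \left(\left(C^{2} + C^{2}\right) + C\right)}{-133 + C} = \frac{C + \left(2 C^{2} + C\right)}{-133 + C} = \frac{C + \left(C + 2 C^{2}\right)}{-133 + C} = \frac{2 C + 2 C^{2}}{-133 + C}$)
$-77532 - j{\left(-427 \right)} = -77532 - 2 \left(-427\right) \frac{1}{-133 - 427} \left(1 - 427\right) = -77532 - 2 \left(-427\right) \frac{1}{-560} \left(-426\right) = -77532 - 2 \left(-427\right) \left(- \frac{1}{560}\right) \left(-426\right) = -77532 - - \frac{12993}{20} = -77532 + \frac{12993}{20} = - \frac{1537647}{20}$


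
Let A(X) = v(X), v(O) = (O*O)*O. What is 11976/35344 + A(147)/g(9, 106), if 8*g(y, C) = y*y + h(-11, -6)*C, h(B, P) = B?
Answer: -16038486381/684790 ≈ -23421.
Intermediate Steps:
v(O) = O³ (v(O) = O²*O = O³)
A(X) = X³
g(y, C) = -11*C/8 + y²/8 (g(y, C) = (y*y - 11*C)/8 = (y² - 11*C)/8 = -11*C/8 + y²/8)
11976/35344 + A(147)/g(9, 106) = 11976/35344 + 147³/(-11/8*106 + (⅛)*9²) = 11976*(1/35344) + 3176523/(-583/4 + (⅛)*81) = 1497/4418 + 3176523/(-583/4 + 81/8) = 1497/4418 + 3176523/(-1085/8) = 1497/4418 + 3176523*(-8/1085) = 1497/4418 - 3630312/155 = -16038486381/684790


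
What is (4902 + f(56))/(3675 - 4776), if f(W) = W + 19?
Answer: -1659/367 ≈ -4.5204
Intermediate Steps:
f(W) = 19 + W
(4902 + f(56))/(3675 - 4776) = (4902 + (19 + 56))/(3675 - 4776) = (4902 + 75)/(-1101) = 4977*(-1/1101) = -1659/367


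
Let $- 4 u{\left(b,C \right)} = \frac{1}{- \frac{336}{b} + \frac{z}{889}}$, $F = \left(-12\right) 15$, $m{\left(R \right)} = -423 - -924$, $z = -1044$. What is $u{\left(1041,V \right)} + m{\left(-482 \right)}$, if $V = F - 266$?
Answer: $\frac{925827827}{1847344} \approx 501.17$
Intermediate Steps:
$m{\left(R \right)} = 501$ ($m{\left(R \right)} = -423 + 924 = 501$)
$F = -180$
$V = -446$ ($V = -180 - 266 = -446$)
$u{\left(b,C \right)} = - \frac{1}{4 \left(- \frac{1044}{889} - \frac{336}{b}\right)}$ ($u{\left(b,C \right)} = - \frac{1}{4 \left(- \frac{336}{b} - \frac{1044}{889}\right)} = - \frac{1}{4 \left(- \frac{1044}{889} - \frac{336}{b}\right)}$)
$u{\left(1041,V \right)} + m{\left(-482 \right)} = \frac{889}{48} \cdot 1041 \frac{1}{24892 + 87 \cdot 1041} + 501 = \frac{889}{48} \cdot 1041 \frac{1}{24892 + 90567} + 501 = \frac{889}{48} \cdot 1041 \cdot \frac{1}{115459} + 501 = \frac{308483}{1847344} + 501 = \frac{925827827}{1847344}$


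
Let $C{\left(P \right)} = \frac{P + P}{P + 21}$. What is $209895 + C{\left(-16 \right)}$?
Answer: $\frac{1049443}{5} \approx 2.0989 \cdot 10^{5}$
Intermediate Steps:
$C{\left(P \right)} = \frac{2 P}{21 + P}$
$209895 + C{\left(-16 \right)} = 209895 + 2 \left(-16\right) \frac{1}{21 - 16} = 209895 + 2 \left(-16\right) \frac{1}{5} = 209895 - \frac{32}{5} = \frac{1049443}{5}$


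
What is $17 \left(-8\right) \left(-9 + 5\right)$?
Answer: $544$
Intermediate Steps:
$17 \left(-8\right) \left(-9 + 5\right) = \left(-136\right) \left(-4\right) = 544$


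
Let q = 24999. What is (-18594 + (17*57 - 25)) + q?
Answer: 7349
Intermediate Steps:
(-18594 + (17*57 - 25)) + q = (-18594 + (17*57 - 25)) + 24999 = (-18594 + (969 - 25)) + 24999 = (-18594 + 944) + 24999 = -17650 + 24999 = 7349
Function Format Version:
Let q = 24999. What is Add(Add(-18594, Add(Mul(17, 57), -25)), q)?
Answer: 7349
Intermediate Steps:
Add(Add(-18594, Add(Mul(17, 57), -25)), q) = Add(Add(-18594, Add(Mul(17, 57), -25)), 24999) = Add(Add(-18594, Add(969, -25)), 24999) = Add(Add(-18594, 944), 24999) = Add(-17650, 24999) = 7349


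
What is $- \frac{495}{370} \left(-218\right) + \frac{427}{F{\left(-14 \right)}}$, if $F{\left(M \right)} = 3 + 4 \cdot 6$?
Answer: $\frac{307156}{999} \approx 307.46$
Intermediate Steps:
$F{\left(M \right)} = 27$ ($F{\left(M \right)} = 3 + 24 = 27$)
$- \frac{495}{370} \left(-218\right) + \frac{427}{F{\left(-14 \right)}} = - \frac{495}{370} \left(-218\right) + \frac{427}{27} = \left(-495\right) \frac{1}{370} \left(-218\right) + 427 \cdot \frac{1}{27} = \left(- \frac{99}{74}\right) \left(-218\right) + \frac{427}{27} = \frac{10791}{37} + \frac{427}{27} = \frac{307156}{999}$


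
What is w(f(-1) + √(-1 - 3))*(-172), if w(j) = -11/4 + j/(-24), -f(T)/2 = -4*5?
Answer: 2279/3 + 43*I/3 ≈ 759.67 + 14.333*I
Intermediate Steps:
f(T) = 40 (f(T) = -(-8)*5 = -2*(-20) = 40)
w(j) = -11/4 - j/24 (w(j) = -11*¼ + j*(-1/24) = -11/4 - j/24)
w(f(-1) + √(-1 - 3))*(-172) = (-11/4 - (40 + √(-1 - 3))/24)*(-172) = (-11/4 - (40 + √(-4))/24)*(-172) = (-11/4 - (40 + 2*I)/24)*(-172) = (-11/4 + (-5/3 - I/12))*(-172) = (-53/12 - I/12)*(-172) = 2279/3 + 43*I/3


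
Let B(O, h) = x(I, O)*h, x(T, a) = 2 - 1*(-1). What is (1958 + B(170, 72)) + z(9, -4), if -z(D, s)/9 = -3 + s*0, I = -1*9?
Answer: 2201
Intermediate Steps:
I = -9
x(T, a) = 3 (x(T, a) = 2 + 1 = 3)
z(D, s) = 27 (z(D, s) = -9*(-3 + s*0) = -9*(-3 + 0) = -9*(-3) = 27)
B(O, h) = 3*h
(1958 + B(170, 72)) + z(9, -4) = (1958 + 3*72) + 27 = (1958 + 216) + 27 = 2174 + 27 = 2201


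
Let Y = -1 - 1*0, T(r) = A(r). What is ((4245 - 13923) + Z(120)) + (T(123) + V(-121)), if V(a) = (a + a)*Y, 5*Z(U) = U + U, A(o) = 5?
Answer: -9383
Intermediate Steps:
T(r) = 5
Y = -1 (Y = -1 + 0 = -1)
Z(U) = 2*U/5 (Z(U) = (U + U)/5 = (2*U)/5 = 2*U/5)
V(a) = -2*a (V(a) = (a + a)*(-1) = (2*a)*(-1) = -2*a)
((4245 - 13923) + Z(120)) + (T(123) + V(-121)) = ((4245 - 13923) + (⅖)*120) + (5 - 2*(-121)) = (-9678 + 48) + (5 + 242) = -9630 + 247 = -9383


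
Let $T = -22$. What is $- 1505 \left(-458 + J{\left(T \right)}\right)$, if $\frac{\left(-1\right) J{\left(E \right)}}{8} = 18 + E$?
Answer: $641130$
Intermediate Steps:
$J{\left(E \right)} = -144 - 8 E$ ($J{\left(E \right)} = - 8 \left(18 + E\right) = -144 - 8 E$)
$- 1505 \left(-458 + J{\left(T \right)}\right) = - 1505 \left(-458 - -32\right) = - 1505 \left(-458 + \left(-144 + 176\right)\right) = - 1505 \left(-458 + 32\right) = \left(-1505\right) \left(-426\right) = 641130$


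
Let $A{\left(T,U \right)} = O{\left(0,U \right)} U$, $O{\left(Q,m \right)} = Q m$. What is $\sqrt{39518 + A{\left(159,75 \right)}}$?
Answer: $\sqrt{39518} \approx 198.79$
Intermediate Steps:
$A{\left(T,U \right)} = 0$ ($A{\left(T,U \right)} = 0 U U = 0 U = 0$)
$\sqrt{39518 + A{\left(159,75 \right)}} = \sqrt{39518 + 0} = \sqrt{39518}$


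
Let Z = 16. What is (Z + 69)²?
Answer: 7225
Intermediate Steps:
(Z + 69)² = (16 + 69)² = 85² = 7225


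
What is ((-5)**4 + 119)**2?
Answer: 553536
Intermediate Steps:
((-5)**4 + 119)**2 = (625 + 119)**2 = 744**2 = 553536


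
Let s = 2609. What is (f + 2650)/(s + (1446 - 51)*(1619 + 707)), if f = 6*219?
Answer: 3964/3247379 ≈ 0.0012207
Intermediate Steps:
f = 1314
(f + 2650)/(s + (1446 - 51)*(1619 + 707)) = (1314 + 2650)/(2609 + (1446 - 51)*(1619 + 707)) = 3964/(2609 + 1395*2326) = 3964/(2609 + 3244770) = 3964/3247379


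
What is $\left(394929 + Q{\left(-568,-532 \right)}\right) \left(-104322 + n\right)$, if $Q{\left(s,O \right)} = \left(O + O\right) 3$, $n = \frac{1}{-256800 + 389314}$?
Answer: $- \frac{5415421453735659}{132514} \approx -4.0867 \cdot 10^{10}$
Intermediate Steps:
$n = \frac{1}{132514} \approx 7.5464 \cdot 10^{-6}$
$Q{\left(s,O \right)} = 6 O$ ($Q{\left(s,O \right)} = 2 O 3 = 6 O$)
$\left(394929 + Q{\left(-568,-532 \right)}\right) \left(-104322 + n\right) = \left(394929 + 6 \left(-532\right)\right) \left(-104322 + \frac{1}{132514}\right) = \left(394929 - 3192\right) \left(- \frac{13824125507}{132514}\right) = 391737 \left(- \frac{13824125507}{132514}\right) = - \frac{5415421453735659}{132514}$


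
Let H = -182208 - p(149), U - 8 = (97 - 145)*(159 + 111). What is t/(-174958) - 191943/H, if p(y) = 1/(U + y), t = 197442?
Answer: -2188900127556/29153114360431 ≈ -0.075083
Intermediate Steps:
U = -12952 (U = 8 + (97 - 145)*(159 + 111) = 8 - 48*270 = 8 - 12960 = -12952)
p(y) = 1/(-12952 + y)
H = -2332809023/12803 (H = -182208 - 1/(-12952 + 149) = -182208 - 1/(-12803) = -182208 - 1*(-1/12803) = -182208 + 1/12803 = -2332809023/12803 ≈ -1.8221e+5)
t/(-174958) - 191943/H = 197442/(-174958) - 191943/(-2332809023/12803) = 197442*(-1/174958) - 191943*(-12803/2332809023) = -14103/12497 + 2457446229/2332809023 = -2188900127556/29153114360431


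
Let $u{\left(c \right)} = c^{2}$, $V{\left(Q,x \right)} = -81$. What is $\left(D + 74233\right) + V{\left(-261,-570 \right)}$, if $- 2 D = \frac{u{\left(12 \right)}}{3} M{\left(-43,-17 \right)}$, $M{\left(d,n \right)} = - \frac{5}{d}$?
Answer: $\frac{3188416}{43} \approx 74149.0$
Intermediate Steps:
$D = - \frac{120}{43}$ ($D = - \frac{\frac{12^{2}}{3} \left(- \frac{5}{-43}\right)}{2} = - \frac{144 \cdot \frac{1}{3} \left(\left(-5\right) \left(- \frac{1}{43}\right)\right)}{2} = - \frac{48 \cdot \frac{5}{43}}{2} = \left(- \frac{1}{2}\right) \frac{240}{43} = - \frac{120}{43} \approx -2.7907$)
$\left(D + 74233\right) + V{\left(-261,-570 \right)} = \left(- \frac{120}{43} + 74233\right) - 81 = \frac{3191899}{43} - 81 = \frac{3188416}{43}$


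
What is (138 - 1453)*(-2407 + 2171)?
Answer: 310340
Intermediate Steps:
(138 - 1453)*(-2407 + 2171) = -1315*(-236) = 310340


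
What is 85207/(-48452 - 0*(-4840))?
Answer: -85207/48452 ≈ -1.7586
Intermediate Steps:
85207/(-48452 - 0*(-4840)) = 85207/(-48452 - 1*0) = 85207/(-48452 + 0) = 85207/(-48452) = 85207*(-1/48452) = -85207/48452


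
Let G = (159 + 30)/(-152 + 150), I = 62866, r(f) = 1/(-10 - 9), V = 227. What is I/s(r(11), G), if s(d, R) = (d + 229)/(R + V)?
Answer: 31653031/870 ≈ 36383.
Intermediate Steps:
r(f) = -1/19 (r(f) = 1/(-19) = -1/19)
G = -189/2 (G = 189/(-2) = 189*(-½) = -189/2 ≈ -94.500)
s(d, R) = (229 + d)/(227 + R) (s(d, R) = (d + 229)/(R + 227) = (229 + d)/(227 + R))
I/s(r(11), G) = 62866/(((229 - 1/19)/(227 - 189/2))) = 62866/(((4350/19)/(265/2))) = 62866/(((2/265)*(4350/19))) = 62866/(1740/1007) = 62866*(1007/1740) = 31653031/870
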